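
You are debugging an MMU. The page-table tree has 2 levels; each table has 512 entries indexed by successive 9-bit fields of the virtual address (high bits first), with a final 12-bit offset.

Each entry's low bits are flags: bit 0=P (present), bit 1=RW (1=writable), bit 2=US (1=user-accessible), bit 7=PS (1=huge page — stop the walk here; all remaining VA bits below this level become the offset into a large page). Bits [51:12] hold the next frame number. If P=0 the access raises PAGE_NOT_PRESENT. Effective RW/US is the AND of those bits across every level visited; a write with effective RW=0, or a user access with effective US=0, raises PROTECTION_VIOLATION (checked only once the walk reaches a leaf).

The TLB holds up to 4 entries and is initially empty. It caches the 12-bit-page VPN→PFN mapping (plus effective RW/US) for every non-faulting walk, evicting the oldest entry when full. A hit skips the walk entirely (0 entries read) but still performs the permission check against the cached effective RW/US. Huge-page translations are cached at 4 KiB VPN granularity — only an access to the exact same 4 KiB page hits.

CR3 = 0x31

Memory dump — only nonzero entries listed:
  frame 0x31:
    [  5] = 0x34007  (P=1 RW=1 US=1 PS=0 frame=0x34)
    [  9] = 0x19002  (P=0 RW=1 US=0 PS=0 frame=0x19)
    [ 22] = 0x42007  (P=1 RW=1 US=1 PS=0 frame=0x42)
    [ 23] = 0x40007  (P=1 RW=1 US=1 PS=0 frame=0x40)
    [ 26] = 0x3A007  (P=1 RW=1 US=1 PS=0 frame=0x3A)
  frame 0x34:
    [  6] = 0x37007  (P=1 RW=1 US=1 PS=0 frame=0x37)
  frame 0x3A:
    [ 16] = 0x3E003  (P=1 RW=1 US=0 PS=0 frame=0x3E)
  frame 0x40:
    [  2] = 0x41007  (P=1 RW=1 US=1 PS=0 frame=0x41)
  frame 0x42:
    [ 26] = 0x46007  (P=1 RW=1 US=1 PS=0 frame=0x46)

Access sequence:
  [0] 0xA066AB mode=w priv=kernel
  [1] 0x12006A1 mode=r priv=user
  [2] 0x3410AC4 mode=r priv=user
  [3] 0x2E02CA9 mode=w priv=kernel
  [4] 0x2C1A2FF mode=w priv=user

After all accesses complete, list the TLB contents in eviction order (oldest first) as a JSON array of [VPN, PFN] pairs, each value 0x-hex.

Walk each access:
#0 VA=0xA066AB (w,kernel):
  L0: frame=0x31 idx=5 entry=0x34007 [P=1 RW=1 US=1 PS=0]
  L1: frame=0x34 idx=6 entry=0x37007 [P=1 RW=1 US=1 PS=0]
  → PA=0x376AB  (2 entries read)
#1 VA=0x12006A1 (r,user):
  L0: frame=0x31 idx=9 entry=0x19002 [P=0 RW=1 US=0 PS=0]
  ⇒ fault: PAGE_NOT_PRESENT  — 1 lookups
#2 VA=0x3410AC4 (r,user):
  L0: frame=0x31 idx=26 entry=0x3A007 [P=1 RW=1 US=1 PS=0]
  L1: frame=0x3A idx=16 entry=0x3E003 [P=1 RW=1 US=0 PS=0]
  ⇒ fault: PROTECTION_VIOLATION  — 2 lookups
#3 VA=0x2E02CA9 (w,kernel):
  L0: frame=0x31 idx=23 entry=0x40007 [P=1 RW=1 US=1 PS=0]
  L1: frame=0x40 idx=2 entry=0x41007 [P=1 RW=1 US=1 PS=0]
  → PA=0x41CA9  (2 entries read)
#4 VA=0x2C1A2FF (w,user):
  L0: frame=0x31 idx=22 entry=0x42007 [P=1 RW=1 US=1 PS=0]
  L1: frame=0x42 idx=26 entry=0x46007 [P=1 RW=1 US=1 PS=0]
  → PA=0x462FF  (2 entries read)

TLB: [["0xA06", "0x37"], ["0x2E02", "0x41"], ["0x2C1A", "0x46"]]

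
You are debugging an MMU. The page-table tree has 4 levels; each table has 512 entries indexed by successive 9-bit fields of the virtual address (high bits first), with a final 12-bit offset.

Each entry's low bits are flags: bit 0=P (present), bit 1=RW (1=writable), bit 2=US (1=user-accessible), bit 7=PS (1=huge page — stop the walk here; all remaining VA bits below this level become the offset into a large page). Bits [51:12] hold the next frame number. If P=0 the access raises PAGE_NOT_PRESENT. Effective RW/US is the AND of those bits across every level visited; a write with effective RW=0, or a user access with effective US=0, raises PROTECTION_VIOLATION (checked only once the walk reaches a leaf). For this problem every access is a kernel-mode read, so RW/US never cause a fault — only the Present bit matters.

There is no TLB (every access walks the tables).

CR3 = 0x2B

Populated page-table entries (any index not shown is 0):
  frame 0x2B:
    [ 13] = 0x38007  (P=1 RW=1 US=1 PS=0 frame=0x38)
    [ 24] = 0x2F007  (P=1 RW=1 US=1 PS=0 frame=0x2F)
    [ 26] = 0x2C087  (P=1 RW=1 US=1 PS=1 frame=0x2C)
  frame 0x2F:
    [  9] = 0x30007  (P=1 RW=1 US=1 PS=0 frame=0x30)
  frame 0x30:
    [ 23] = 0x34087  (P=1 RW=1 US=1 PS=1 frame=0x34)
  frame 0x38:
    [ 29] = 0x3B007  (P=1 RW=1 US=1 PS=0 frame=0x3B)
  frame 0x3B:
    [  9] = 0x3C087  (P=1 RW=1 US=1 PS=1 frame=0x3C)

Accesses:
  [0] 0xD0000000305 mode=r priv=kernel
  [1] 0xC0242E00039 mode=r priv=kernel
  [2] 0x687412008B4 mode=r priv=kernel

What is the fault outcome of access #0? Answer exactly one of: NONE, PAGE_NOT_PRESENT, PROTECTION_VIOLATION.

Walk each access:
#0 VA=0xD0000000305 (r,kernel):
  L0: frame=0x2B idx=26 entry=0x2C087 [P=1 RW=1 US=1 PS=1]
  ⇒ phys 0x2C305 (huge @L0)  [1 reads]
#1 VA=0xC0242E00039 (r,kernel):
  L0: frame=0x2B idx=24 entry=0x2F007 [P=1 RW=1 US=1 PS=0]
  L1: frame=0x2F idx=9 entry=0x30007 [P=1 RW=1 US=1 PS=0]
  L2: frame=0x30 idx=23 entry=0x34087 [P=1 RW=1 US=1 PS=1]
  ⇒ phys 0x34039 (huge @L2)  [3 reads]
#2 VA=0x687412008B4 (r,kernel):
  L0: frame=0x2B idx=13 entry=0x38007 [P=1 RW=1 US=1 PS=0]
  L1: frame=0x38 idx=29 entry=0x3B007 [P=1 RW=1 US=1 PS=0]
  L2: frame=0x3B idx=9 entry=0x3C087 [P=1 RW=1 US=1 PS=1]
  ⇒ phys 0x3C8B4 (huge @L2)  [3 reads]

Access #0 fault: NONE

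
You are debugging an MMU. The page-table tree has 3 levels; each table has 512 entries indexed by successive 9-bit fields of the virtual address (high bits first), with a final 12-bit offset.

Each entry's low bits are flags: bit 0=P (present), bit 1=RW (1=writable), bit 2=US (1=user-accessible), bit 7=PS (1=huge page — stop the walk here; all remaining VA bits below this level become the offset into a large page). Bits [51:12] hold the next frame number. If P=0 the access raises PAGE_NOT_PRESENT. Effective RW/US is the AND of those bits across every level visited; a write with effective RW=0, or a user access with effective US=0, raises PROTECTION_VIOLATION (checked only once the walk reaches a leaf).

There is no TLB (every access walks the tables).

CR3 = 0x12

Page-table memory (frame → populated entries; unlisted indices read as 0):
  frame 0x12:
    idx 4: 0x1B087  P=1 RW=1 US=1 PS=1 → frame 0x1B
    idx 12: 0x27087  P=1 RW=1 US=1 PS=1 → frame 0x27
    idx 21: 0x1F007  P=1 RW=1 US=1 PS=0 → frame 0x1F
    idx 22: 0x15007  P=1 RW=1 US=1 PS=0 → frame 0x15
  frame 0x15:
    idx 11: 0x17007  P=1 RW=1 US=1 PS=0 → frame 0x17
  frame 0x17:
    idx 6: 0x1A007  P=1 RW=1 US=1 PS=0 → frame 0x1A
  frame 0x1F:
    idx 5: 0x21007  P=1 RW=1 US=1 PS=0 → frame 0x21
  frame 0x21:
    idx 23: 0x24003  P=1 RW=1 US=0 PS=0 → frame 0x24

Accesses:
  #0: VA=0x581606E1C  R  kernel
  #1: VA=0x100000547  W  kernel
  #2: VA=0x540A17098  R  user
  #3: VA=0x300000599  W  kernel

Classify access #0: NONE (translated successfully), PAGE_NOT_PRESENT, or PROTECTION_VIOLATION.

Per-access translation:
#0 VA=0x581606E1C (r,kernel):
  lvl0: tbl 0x12, slot 22 ⇒ 0x15007 (P1/RW1/US1/PS0)
  lvl1: tbl 0x15, slot 11 ⇒ 0x17007 (P1/RW1/US1/PS0)
  lvl2: tbl 0x17, slot 6 ⇒ 0x1A007 (P1/RW1/US1/PS0)
  → PA=0x1AE1C  (3 entries read)
#1 VA=0x100000547 (w,kernel):
  lvl0: tbl 0x12, slot 4 ⇒ 0x1B087 (P1/RW1/US1/PS1)
  → PA=0x1B547 (huge @L0)  (1 entries read)
#2 VA=0x540A17098 (r,user):
  lvl0: tbl 0x12, slot 21 ⇒ 0x1F007 (P1/RW1/US1/PS0)
  lvl1: tbl 0x1F, slot 5 ⇒ 0x21007 (P1/RW1/US1/PS0)
  lvl2: tbl 0x21, slot 23 ⇒ 0x24003 (P1/RW1/US0/PS0)
  → PROTECTION_VIOLATION  (3 entries read)
#3 VA=0x300000599 (w,kernel):
  lvl0: tbl 0x12, slot 12 ⇒ 0x27087 (P1/RW1/US1/PS1)
  → PA=0x27599 (huge @L0)  (1 entries read)

Access #0 fault: NONE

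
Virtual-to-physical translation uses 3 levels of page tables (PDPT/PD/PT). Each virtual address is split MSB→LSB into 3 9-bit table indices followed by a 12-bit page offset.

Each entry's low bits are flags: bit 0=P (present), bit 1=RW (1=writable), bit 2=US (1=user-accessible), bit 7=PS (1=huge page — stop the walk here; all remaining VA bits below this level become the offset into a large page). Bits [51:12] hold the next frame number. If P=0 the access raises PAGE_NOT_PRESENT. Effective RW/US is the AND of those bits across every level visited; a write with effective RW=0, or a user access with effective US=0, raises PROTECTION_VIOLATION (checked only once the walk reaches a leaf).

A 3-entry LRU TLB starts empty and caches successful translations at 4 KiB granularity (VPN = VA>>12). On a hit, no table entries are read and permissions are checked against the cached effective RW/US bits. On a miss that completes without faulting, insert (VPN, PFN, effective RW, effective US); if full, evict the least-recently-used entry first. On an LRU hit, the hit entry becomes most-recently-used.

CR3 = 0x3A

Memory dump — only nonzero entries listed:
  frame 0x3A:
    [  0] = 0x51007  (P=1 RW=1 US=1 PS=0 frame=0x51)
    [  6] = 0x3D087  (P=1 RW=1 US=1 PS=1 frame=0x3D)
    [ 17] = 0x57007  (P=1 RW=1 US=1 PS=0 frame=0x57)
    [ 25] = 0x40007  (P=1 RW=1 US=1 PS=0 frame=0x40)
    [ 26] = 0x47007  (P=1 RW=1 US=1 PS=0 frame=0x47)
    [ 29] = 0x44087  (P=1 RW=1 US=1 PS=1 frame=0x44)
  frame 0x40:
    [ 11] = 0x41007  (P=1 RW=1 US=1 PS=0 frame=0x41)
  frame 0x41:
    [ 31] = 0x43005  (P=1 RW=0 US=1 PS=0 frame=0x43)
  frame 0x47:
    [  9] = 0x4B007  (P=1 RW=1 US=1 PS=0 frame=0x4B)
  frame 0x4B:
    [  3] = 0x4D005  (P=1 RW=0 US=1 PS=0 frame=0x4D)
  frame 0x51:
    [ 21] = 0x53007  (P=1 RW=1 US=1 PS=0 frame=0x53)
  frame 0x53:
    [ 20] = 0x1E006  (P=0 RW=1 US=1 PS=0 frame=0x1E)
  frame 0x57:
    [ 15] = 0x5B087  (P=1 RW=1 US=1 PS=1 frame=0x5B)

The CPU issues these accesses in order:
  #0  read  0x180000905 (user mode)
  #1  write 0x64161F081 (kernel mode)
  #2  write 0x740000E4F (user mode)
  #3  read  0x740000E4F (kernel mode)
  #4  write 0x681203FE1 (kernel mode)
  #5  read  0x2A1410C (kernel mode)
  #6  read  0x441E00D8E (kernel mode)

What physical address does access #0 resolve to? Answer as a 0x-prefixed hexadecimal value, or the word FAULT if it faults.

Per-access translation:
#0 VA=0x180000905 (r,user):
  L0: frame=0x3A idx=6 entry=0x3D087 [P=1 RW=1 US=1 PS=1]
  ⇒ phys 0x3D905 (huge @L0)  [1 reads]
#1 VA=0x64161F081 (w,kernel):
  L0: frame=0x3A idx=25 entry=0x40007 [P=1 RW=1 US=1 PS=0]
  L1: frame=0x40 idx=11 entry=0x41007 [P=1 RW=1 US=1 PS=0]
  L2: frame=0x41 idx=31 entry=0x43005 [P=1 RW=0 US=1 PS=0]
  ✗ PROTECTION_VIOLATION  [3 reads]
#2 VA=0x740000E4F (w,user):
  L0: frame=0x3A idx=29 entry=0x44087 [P=1 RW=1 US=1 PS=1]
  ⇒ phys 0x44E4F (huge @L0)  [1 reads]
#3 VA=0x740000E4F (r,kernel):
  TLB hit vpn=0x740000 → PA=0x44E4F
#4 VA=0x681203FE1 (w,kernel):
  L0: frame=0x3A idx=26 entry=0x47007 [P=1 RW=1 US=1 PS=0]
  L1: frame=0x47 idx=9 entry=0x4B007 [P=1 RW=1 US=1 PS=0]
  L2: frame=0x4B idx=3 entry=0x4D005 [P=1 RW=0 US=1 PS=0]
  ✗ PROTECTION_VIOLATION  [3 reads]
#5 VA=0x2A1410C (r,kernel):
  L0: frame=0x3A idx=0 entry=0x51007 [P=1 RW=1 US=1 PS=0]
  L1: frame=0x51 idx=21 entry=0x53007 [P=1 RW=1 US=1 PS=0]
  L2: frame=0x53 idx=20 entry=0x1E006 [P=0 RW=1 US=1 PS=0]
  ✗ PAGE_NOT_PRESENT  [3 reads]
#6 VA=0x441E00D8E (r,kernel):
  L0: frame=0x3A idx=17 entry=0x57007 [P=1 RW=1 US=1 PS=0]
  L1: frame=0x57 idx=15 entry=0x5B087 [P=1 RW=1 US=1 PS=1]
  ⇒ phys 0x5BD8E (huge @L1)  [2 reads]

Access #0 PA: 0x3D905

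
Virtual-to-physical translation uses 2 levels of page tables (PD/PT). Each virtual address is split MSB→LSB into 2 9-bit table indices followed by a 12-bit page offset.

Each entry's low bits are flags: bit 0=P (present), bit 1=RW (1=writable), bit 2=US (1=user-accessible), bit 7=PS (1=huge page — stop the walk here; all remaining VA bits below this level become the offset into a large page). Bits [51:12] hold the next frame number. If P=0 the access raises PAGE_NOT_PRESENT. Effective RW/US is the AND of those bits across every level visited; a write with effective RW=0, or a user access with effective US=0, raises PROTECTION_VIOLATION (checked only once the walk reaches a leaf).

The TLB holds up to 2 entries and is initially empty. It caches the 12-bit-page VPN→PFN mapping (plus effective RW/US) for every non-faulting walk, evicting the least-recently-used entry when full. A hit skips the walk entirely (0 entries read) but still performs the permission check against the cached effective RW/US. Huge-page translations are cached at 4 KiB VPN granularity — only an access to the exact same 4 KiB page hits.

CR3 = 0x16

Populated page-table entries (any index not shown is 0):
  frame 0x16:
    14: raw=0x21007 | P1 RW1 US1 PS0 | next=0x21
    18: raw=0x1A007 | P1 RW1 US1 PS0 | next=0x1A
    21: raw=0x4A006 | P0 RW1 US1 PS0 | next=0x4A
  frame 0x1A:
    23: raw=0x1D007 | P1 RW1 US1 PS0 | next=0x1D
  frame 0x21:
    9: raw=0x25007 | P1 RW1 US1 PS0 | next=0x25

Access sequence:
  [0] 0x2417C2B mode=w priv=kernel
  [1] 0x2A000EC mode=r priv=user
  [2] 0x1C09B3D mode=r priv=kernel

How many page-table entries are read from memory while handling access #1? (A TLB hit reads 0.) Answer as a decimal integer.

Per-access translation:
#0 VA=0x2417C2B (w,kernel):
  lvl0: tbl 0x16, slot 18 ⇒ 0x1A007 (P1/RW1/US1/PS0)
  lvl1: tbl 0x1A, slot 23 ⇒ 0x1D007 (P1/RW1/US1/PS0)
  ⇒ phys 0x1DC2B  [2 reads]
#1 VA=0x2A000EC (r,user):
  lvl0: tbl 0x16, slot 21 ⇒ 0x4A006 (P0/RW1/US1/PS0)
  ⇒ fault: PAGE_NOT_PRESENT  — 1 lookups
#2 VA=0x1C09B3D (r,kernel):
  lvl0: tbl 0x16, slot 14 ⇒ 0x21007 (P1/RW1/US1/PS0)
  lvl1: tbl 0x21, slot 9 ⇒ 0x25007 (P1/RW1/US1/PS0)
  ⇒ phys 0x25B3D  [2 reads]

Entries read for #1: 1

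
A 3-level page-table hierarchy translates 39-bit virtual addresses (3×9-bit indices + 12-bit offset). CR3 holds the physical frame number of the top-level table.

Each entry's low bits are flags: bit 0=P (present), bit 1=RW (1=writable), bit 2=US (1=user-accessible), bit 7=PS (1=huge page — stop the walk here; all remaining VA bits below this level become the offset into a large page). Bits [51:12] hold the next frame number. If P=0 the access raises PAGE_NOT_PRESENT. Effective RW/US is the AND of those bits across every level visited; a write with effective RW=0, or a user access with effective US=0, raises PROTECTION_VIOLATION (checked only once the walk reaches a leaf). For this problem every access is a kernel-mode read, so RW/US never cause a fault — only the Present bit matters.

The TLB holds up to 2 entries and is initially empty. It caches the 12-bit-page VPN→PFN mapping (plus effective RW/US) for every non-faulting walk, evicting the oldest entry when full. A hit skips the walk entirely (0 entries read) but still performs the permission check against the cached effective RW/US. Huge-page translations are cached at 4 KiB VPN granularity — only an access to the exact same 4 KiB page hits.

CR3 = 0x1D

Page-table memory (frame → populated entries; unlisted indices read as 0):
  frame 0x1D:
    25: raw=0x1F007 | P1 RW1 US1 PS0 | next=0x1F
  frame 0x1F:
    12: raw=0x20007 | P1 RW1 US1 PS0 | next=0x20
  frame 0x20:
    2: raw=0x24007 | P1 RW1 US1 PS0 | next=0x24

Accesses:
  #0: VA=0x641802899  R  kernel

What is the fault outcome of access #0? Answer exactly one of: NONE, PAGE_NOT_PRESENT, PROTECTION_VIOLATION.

Walk each access:
#0 VA=0x641802899 (r,kernel):
  [0] read 0x1D idx=25: raw=0x1F007 flags P=1 W=1 U=1 S=0
  [1] read 0x1F idx=12: raw=0x20007 flags P=1 W=1 U=1 S=0
  [2] read 0x20 idx=2: raw=0x24007 flags P=1 W=1 U=1 S=0
  ⇒ phys 0x24899  [3 reads]

Access #0 fault: NONE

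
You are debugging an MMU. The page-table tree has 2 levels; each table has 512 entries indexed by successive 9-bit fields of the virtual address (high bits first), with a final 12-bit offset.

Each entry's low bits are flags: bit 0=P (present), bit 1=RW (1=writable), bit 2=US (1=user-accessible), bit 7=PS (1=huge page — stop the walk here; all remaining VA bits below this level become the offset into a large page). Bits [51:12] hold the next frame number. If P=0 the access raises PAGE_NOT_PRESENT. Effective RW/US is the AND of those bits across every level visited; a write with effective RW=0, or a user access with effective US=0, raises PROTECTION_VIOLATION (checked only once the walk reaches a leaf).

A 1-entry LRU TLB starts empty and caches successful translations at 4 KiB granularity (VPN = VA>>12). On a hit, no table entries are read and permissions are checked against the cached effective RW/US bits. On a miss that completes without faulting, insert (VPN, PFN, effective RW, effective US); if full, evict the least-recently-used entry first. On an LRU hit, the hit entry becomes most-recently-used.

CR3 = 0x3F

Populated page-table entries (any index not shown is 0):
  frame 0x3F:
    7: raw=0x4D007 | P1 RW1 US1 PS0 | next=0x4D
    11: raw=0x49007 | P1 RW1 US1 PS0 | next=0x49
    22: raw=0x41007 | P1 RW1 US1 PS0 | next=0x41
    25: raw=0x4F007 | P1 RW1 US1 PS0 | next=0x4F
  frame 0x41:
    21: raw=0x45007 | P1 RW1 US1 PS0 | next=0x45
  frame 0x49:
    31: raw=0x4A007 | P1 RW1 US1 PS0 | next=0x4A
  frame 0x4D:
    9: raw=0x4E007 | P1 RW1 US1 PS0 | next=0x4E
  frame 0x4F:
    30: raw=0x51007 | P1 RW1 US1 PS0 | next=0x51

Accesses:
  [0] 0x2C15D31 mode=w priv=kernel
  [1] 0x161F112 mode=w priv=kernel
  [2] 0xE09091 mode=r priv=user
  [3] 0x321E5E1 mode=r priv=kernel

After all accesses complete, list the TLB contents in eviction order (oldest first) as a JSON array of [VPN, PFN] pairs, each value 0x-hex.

Per-access translation:
#0 VA=0x2C15D31 (w,kernel):
  L0 @0x3F[22] → 0x41007  P=1,RW=1,US=1,PS=0
  L1 @0x41[21] → 0x45007  P=1,RW=1,US=1,PS=0
  → PA=0x45D31  (2 entries read)
#1 VA=0x161F112 (w,kernel):
  L0 @0x3F[11] → 0x49007  P=1,RW=1,US=1,PS=0
  L1 @0x49[31] → 0x4A007  P=1,RW=1,US=1,PS=0
  → PA=0x4A112  (2 entries read)
#2 VA=0xE09091 (r,user):
  L0 @0x3F[7] → 0x4D007  P=1,RW=1,US=1,PS=0
  L1 @0x4D[9] → 0x4E007  P=1,RW=1,US=1,PS=0
  → PA=0x4E091  (2 entries read)
#3 VA=0x321E5E1 (r,kernel):
  L0 @0x3F[25] → 0x4F007  P=1,RW=1,US=1,PS=0
  L1 @0x4F[30] → 0x51007  P=1,RW=1,US=1,PS=0
  → PA=0x515E1  (2 entries read)

TLB: [["0x321E", "0x51"]]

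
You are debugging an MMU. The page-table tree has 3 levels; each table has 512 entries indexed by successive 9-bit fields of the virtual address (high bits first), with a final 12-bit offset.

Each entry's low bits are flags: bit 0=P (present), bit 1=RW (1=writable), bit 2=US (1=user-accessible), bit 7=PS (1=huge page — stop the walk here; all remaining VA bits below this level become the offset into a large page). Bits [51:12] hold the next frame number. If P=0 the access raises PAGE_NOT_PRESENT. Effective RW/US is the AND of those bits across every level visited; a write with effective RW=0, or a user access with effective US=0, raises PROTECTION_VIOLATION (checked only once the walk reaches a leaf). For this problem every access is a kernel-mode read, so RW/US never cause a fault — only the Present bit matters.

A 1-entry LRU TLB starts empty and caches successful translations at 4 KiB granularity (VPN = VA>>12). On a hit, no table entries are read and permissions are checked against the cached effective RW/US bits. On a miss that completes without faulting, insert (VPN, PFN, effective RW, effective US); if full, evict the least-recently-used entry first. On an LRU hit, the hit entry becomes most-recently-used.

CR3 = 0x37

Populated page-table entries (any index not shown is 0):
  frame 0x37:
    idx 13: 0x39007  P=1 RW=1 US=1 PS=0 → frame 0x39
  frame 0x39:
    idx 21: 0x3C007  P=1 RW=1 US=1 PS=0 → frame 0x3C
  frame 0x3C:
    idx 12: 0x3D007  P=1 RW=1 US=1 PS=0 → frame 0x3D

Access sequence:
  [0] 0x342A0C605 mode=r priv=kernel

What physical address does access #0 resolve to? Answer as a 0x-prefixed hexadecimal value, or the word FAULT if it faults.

Trace:
#0 VA=0x342A0C605 (r,kernel):
  lvl0: tbl 0x37, slot 13 ⇒ 0x39007 (P1/RW1/US1/PS0)
  lvl1: tbl 0x39, slot 21 ⇒ 0x3C007 (P1/RW1/US1/PS0)
  lvl2: tbl 0x3C, slot 12 ⇒ 0x3D007 (P1/RW1/US1/PS0)
  → PA=0x3D605  (3 entries read)

Access #0 PA: 0x3D605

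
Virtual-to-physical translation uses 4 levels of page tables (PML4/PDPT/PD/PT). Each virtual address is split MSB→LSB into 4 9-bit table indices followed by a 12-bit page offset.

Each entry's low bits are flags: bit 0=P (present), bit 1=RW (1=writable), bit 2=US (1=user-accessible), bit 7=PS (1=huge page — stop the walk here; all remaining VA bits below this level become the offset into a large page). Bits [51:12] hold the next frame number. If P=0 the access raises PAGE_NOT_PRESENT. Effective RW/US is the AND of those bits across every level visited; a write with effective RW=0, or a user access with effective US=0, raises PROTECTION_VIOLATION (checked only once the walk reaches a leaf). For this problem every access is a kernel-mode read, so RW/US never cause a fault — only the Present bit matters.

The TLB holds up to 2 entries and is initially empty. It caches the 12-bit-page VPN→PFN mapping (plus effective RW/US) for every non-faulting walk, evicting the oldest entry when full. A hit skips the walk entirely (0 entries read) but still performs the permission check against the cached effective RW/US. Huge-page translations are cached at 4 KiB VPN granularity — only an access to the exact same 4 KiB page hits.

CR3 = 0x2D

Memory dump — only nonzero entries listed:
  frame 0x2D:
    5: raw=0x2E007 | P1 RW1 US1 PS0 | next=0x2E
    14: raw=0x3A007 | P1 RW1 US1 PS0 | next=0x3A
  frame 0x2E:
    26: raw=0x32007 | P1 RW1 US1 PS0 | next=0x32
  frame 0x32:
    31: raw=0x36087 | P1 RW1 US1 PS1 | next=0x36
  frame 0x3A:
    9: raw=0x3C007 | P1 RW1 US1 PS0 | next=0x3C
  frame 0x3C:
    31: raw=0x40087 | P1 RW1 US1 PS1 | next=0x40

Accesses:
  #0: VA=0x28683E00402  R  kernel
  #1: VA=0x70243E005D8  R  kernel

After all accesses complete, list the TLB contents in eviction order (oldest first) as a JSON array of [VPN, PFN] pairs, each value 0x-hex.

Trace:
#0 VA=0x28683E00402 (r,kernel):
  [0] read 0x2D idx=5: raw=0x2E007 flags P=1 W=1 U=1 S=0
  [1] read 0x2E idx=26: raw=0x32007 flags P=1 W=1 U=1 S=0
  [2] read 0x32 idx=31: raw=0x36087 flags P=1 W=1 U=1 S=1
  → PA=0x36402 (huge @L2)  (3 entries read)
#1 VA=0x70243E005D8 (r,kernel):
  [0] read 0x2D idx=14: raw=0x3A007 flags P=1 W=1 U=1 S=0
  [1] read 0x3A idx=9: raw=0x3C007 flags P=1 W=1 U=1 S=0
  [2] read 0x3C idx=31: raw=0x40087 flags P=1 W=1 U=1 S=1
  → PA=0x405D8 (huge @L2)  (3 entries read)

TLB: [["0x28683E00", "0x36"], ["0x70243E00", "0x40"]]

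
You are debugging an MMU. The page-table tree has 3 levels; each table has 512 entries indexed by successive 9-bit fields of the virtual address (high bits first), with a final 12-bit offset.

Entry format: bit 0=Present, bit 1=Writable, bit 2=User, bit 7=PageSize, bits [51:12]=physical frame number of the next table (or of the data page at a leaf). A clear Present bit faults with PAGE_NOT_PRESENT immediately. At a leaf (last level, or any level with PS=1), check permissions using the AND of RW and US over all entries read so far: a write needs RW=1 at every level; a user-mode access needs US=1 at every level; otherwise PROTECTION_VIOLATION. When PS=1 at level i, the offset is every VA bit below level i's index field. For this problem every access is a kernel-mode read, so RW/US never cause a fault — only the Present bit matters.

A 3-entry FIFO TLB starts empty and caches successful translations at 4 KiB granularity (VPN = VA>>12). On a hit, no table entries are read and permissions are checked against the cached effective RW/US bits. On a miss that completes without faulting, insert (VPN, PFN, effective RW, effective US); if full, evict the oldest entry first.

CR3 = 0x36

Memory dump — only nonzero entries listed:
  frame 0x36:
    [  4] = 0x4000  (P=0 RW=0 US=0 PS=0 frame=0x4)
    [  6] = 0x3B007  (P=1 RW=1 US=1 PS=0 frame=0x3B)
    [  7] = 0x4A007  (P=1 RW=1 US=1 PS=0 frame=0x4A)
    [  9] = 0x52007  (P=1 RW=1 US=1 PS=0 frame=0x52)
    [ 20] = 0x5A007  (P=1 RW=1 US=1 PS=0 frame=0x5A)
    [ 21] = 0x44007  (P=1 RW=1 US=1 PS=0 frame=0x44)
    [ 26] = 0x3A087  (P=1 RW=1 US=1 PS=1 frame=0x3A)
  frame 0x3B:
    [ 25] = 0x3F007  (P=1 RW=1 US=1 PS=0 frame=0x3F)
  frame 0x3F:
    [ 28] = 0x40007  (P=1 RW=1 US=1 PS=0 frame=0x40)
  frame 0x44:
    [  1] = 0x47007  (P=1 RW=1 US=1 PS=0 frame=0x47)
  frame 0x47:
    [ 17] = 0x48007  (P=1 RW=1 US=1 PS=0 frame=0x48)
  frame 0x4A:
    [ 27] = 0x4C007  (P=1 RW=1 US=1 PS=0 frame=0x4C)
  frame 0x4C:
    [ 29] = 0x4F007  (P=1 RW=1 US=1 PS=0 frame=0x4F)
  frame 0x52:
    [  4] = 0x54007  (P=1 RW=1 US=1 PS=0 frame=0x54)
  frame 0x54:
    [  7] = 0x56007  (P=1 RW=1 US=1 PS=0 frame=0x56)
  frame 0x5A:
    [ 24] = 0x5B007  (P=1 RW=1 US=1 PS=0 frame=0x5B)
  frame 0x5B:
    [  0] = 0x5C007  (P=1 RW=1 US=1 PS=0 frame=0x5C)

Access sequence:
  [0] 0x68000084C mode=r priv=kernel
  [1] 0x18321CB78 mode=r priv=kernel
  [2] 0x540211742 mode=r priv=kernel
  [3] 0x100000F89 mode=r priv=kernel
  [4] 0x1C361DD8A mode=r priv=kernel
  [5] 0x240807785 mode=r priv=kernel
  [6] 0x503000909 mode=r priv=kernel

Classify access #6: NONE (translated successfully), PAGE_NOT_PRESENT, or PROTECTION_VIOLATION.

Walk each access:
#0 VA=0x68000084C (r,kernel):
  L0: frame=0x36 idx=26 entry=0x3A087 [P=1 RW=1 US=1 PS=1]
  ✓ 0x3A84C (huge @L0)  — 1 lookups
#1 VA=0x18321CB78 (r,kernel):
  L0: frame=0x36 idx=6 entry=0x3B007 [P=1 RW=1 US=1 PS=0]
  L1: frame=0x3B idx=25 entry=0x3F007 [P=1 RW=1 US=1 PS=0]
  L2: frame=0x3F idx=28 entry=0x40007 [P=1 RW=1 US=1 PS=0]
  ✓ 0x40B78  — 3 lookups
#2 VA=0x540211742 (r,kernel):
  L0: frame=0x36 idx=21 entry=0x44007 [P=1 RW=1 US=1 PS=0]
  L1: frame=0x44 idx=1 entry=0x47007 [P=1 RW=1 US=1 PS=0]
  L2: frame=0x47 idx=17 entry=0x48007 [P=1 RW=1 US=1 PS=0]
  ✓ 0x48742  — 3 lookups
#3 VA=0x100000F89 (r,kernel):
  L0: frame=0x36 idx=4 entry=0x4000 [P=0 RW=0 US=0 PS=0]
  ⇒ fault: PAGE_NOT_PRESENT  — 1 lookups
#4 VA=0x1C361DD8A (r,kernel):
  L0: frame=0x36 idx=7 entry=0x4A007 [P=1 RW=1 US=1 PS=0]
  L1: frame=0x4A idx=27 entry=0x4C007 [P=1 RW=1 US=1 PS=0]
  L2: frame=0x4C idx=29 entry=0x4F007 [P=1 RW=1 US=1 PS=0]
  ✓ 0x4FD8A  — 3 lookups
#5 VA=0x240807785 (r,kernel):
  L0: frame=0x36 idx=9 entry=0x52007 [P=1 RW=1 US=1 PS=0]
  L1: frame=0x52 idx=4 entry=0x54007 [P=1 RW=1 US=1 PS=0]
  L2: frame=0x54 idx=7 entry=0x56007 [P=1 RW=1 US=1 PS=0]
  ✓ 0x56785  — 3 lookups
#6 VA=0x503000909 (r,kernel):
  L0: frame=0x36 idx=20 entry=0x5A007 [P=1 RW=1 US=1 PS=0]
  L1: frame=0x5A idx=24 entry=0x5B007 [P=1 RW=1 US=1 PS=0]
  L2: frame=0x5B idx=0 entry=0x5C007 [P=1 RW=1 US=1 PS=0]
  ✓ 0x5C909  — 3 lookups

Access #6 fault: NONE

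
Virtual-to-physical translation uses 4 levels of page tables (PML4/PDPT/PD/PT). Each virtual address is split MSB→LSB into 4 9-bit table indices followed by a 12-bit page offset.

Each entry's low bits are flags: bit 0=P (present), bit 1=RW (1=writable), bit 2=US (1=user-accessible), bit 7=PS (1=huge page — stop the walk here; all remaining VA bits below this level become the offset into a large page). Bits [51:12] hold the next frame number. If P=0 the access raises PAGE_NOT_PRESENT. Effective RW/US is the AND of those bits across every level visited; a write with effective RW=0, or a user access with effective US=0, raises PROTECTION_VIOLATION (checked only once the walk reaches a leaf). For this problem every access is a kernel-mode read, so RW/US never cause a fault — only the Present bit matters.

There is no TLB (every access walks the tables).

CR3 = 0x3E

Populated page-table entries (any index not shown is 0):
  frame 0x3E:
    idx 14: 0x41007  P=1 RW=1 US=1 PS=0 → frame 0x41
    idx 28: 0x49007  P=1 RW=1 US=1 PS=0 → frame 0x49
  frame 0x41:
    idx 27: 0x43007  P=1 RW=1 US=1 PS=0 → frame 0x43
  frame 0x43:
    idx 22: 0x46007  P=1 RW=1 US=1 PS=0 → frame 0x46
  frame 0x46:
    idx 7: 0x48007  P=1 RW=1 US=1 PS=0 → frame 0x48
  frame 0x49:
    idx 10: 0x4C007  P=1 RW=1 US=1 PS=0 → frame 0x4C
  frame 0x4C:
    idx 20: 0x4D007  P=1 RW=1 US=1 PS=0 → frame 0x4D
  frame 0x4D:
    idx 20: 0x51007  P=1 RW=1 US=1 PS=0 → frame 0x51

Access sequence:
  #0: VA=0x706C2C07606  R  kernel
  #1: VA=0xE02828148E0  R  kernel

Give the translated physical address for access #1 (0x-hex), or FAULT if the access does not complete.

Trace:
#0 VA=0x706C2C07606 (r,kernel):
  lvl0: tbl 0x3E, slot 14 ⇒ 0x41007 (P1/RW1/US1/PS0)
  lvl1: tbl 0x41, slot 27 ⇒ 0x43007 (P1/RW1/US1/PS0)
  lvl2: tbl 0x43, slot 22 ⇒ 0x46007 (P1/RW1/US1/PS0)
  lvl3: tbl 0x46, slot 7 ⇒ 0x48007 (P1/RW1/US1/PS0)
  ✓ 0x48606  — 4 lookups
#1 VA=0xE02828148E0 (r,kernel):
  lvl0: tbl 0x3E, slot 28 ⇒ 0x49007 (P1/RW1/US1/PS0)
  lvl1: tbl 0x49, slot 10 ⇒ 0x4C007 (P1/RW1/US1/PS0)
  lvl2: tbl 0x4C, slot 20 ⇒ 0x4D007 (P1/RW1/US1/PS0)
  lvl3: tbl 0x4D, slot 20 ⇒ 0x51007 (P1/RW1/US1/PS0)
  ✓ 0x518E0  — 4 lookups

Access #1 PA: 0x518E0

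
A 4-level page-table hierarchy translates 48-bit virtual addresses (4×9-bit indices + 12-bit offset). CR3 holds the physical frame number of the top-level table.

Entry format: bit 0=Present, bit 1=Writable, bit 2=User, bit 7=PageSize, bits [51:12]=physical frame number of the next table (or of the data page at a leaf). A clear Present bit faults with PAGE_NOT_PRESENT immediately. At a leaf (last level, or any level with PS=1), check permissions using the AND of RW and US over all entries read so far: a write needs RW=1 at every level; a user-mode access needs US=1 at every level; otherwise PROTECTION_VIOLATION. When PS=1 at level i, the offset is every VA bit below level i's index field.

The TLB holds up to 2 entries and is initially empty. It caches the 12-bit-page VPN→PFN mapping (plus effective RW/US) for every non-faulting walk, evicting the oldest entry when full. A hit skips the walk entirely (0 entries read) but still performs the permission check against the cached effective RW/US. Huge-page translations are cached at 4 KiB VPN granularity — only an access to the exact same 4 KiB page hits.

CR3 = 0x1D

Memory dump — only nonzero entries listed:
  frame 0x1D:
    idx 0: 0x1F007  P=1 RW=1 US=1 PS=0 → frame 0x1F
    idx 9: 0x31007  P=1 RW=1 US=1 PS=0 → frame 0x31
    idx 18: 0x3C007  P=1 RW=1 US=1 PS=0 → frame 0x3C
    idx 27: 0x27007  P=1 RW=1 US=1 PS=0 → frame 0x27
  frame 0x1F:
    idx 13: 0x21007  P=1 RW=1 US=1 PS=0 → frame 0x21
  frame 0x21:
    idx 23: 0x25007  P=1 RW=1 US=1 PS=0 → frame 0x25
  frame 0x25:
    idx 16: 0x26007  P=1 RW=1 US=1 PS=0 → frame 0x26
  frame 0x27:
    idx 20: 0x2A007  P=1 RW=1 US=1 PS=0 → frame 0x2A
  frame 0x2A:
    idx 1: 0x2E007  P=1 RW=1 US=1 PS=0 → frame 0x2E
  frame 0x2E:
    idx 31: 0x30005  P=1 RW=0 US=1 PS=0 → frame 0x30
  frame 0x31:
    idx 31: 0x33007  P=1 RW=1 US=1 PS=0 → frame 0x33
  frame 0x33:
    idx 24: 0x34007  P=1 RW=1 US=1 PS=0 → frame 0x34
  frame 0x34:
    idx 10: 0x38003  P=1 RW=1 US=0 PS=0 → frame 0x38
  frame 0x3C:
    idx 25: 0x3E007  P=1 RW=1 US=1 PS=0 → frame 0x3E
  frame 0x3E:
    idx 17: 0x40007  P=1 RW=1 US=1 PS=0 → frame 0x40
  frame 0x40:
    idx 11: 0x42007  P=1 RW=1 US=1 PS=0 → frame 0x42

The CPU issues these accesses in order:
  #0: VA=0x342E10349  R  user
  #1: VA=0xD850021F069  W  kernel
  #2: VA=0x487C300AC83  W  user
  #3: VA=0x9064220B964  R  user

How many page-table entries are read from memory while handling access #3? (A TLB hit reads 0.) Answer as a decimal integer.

Walk each access:
#0 VA=0x342E10349 (r,user):
  L0: frame=0x1D idx=0 entry=0x1F007 [P=1 RW=1 US=1 PS=0]
  L1: frame=0x1F idx=13 entry=0x21007 [P=1 RW=1 US=1 PS=0]
  L2: frame=0x21 idx=23 entry=0x25007 [P=1 RW=1 US=1 PS=0]
  L3: frame=0x25 idx=16 entry=0x26007 [P=1 RW=1 US=1 PS=0]
  → PA=0x26349  (4 entries read)
#1 VA=0xD850021F069 (w,kernel):
  L0: frame=0x1D idx=27 entry=0x27007 [P=1 RW=1 US=1 PS=0]
  L1: frame=0x27 idx=20 entry=0x2A007 [P=1 RW=1 US=1 PS=0]
  L2: frame=0x2A idx=1 entry=0x2E007 [P=1 RW=1 US=1 PS=0]
  L3: frame=0x2E idx=31 entry=0x30005 [P=1 RW=0 US=1 PS=0]
  ✗ PROTECTION_VIOLATION  [4 reads]
#2 VA=0x487C300AC83 (w,user):
  L0: frame=0x1D idx=9 entry=0x31007 [P=1 RW=1 US=1 PS=0]
  L1: frame=0x31 idx=31 entry=0x33007 [P=1 RW=1 US=1 PS=0]
  L2: frame=0x33 idx=24 entry=0x34007 [P=1 RW=1 US=1 PS=0]
  L3: frame=0x34 idx=10 entry=0x38003 [P=1 RW=1 US=0 PS=0]
  ✗ PROTECTION_VIOLATION  [4 reads]
#3 VA=0x9064220B964 (r,user):
  L0: frame=0x1D idx=18 entry=0x3C007 [P=1 RW=1 US=1 PS=0]
  L1: frame=0x3C idx=25 entry=0x3E007 [P=1 RW=1 US=1 PS=0]
  L2: frame=0x3E idx=17 entry=0x40007 [P=1 RW=1 US=1 PS=0]
  L3: frame=0x40 idx=11 entry=0x42007 [P=1 RW=1 US=1 PS=0]
  → PA=0x42964  (4 entries read)

Entries read for #3: 4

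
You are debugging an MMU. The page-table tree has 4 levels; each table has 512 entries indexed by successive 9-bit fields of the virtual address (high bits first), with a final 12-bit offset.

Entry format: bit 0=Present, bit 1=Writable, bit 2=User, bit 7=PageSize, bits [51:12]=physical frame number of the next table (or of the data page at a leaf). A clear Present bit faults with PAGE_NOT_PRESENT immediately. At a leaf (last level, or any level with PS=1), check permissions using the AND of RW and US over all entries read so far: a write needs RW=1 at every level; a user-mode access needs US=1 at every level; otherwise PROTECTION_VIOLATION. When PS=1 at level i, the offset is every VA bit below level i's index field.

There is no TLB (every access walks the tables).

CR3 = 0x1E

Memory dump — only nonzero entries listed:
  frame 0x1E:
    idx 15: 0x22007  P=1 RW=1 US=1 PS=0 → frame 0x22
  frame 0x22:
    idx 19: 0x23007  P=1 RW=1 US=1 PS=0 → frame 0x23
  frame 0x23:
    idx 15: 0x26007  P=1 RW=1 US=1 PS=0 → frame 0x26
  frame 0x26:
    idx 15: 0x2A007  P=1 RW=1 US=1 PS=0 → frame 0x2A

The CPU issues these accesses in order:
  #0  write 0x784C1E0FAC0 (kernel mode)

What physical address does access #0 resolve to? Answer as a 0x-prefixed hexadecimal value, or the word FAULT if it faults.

Trace:
#0 VA=0x784C1E0FAC0 (w,kernel):
  L0 @0x1E[15] → 0x22007  P=1,RW=1,US=1,PS=0
  L1 @0x22[19] → 0x23007  P=1,RW=1,US=1,PS=0
  L2 @0x23[15] → 0x26007  P=1,RW=1,US=1,PS=0
  L3 @0x26[15] → 0x2A007  P=1,RW=1,US=1,PS=0
  ✓ 0x2AAC0  — 4 lookups

Access #0 PA: 0x2AAC0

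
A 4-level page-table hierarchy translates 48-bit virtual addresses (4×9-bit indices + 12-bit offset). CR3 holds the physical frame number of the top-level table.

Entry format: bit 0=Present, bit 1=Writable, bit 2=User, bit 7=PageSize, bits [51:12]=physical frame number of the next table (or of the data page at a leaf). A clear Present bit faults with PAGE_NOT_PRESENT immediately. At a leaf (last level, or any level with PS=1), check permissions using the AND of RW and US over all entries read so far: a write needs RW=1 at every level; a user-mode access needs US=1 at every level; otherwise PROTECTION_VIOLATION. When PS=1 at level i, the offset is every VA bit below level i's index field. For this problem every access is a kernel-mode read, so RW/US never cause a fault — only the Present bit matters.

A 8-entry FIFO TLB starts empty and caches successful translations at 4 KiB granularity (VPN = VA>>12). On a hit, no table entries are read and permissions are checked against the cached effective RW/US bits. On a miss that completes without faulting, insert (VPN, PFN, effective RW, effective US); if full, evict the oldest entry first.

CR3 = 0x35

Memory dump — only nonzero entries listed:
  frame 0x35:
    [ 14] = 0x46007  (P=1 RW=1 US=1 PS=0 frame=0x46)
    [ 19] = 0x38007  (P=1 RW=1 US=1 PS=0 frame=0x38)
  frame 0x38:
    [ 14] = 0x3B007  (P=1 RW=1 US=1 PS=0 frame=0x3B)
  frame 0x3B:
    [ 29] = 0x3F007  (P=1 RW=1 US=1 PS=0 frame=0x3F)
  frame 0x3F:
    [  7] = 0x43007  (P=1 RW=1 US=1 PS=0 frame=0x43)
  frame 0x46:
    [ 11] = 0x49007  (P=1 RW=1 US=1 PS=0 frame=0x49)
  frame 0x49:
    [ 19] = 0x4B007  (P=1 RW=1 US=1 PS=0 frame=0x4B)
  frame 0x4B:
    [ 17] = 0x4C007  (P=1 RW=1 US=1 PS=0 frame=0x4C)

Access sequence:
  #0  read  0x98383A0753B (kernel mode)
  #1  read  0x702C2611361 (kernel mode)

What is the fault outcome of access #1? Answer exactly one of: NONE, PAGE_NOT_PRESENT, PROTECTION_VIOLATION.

Walk each access:
#0 VA=0x98383A0753B (r,kernel):
  lvl0: tbl 0x35, slot 19 ⇒ 0x38007 (P1/RW1/US1/PS0)
  lvl1: tbl 0x38, slot 14 ⇒ 0x3B007 (P1/RW1/US1/PS0)
  lvl2: tbl 0x3B, slot 29 ⇒ 0x3F007 (P1/RW1/US1/PS0)
  lvl3: tbl 0x3F, slot 7 ⇒ 0x43007 (P1/RW1/US1/PS0)
  → PA=0x4353B  (4 entries read)
#1 VA=0x702C2611361 (r,kernel):
  lvl0: tbl 0x35, slot 14 ⇒ 0x46007 (P1/RW1/US1/PS0)
  lvl1: tbl 0x46, slot 11 ⇒ 0x49007 (P1/RW1/US1/PS0)
  lvl2: tbl 0x49, slot 19 ⇒ 0x4B007 (P1/RW1/US1/PS0)
  lvl3: tbl 0x4B, slot 17 ⇒ 0x4C007 (P1/RW1/US1/PS0)
  → PA=0x4C361  (4 entries read)

Access #1 fault: NONE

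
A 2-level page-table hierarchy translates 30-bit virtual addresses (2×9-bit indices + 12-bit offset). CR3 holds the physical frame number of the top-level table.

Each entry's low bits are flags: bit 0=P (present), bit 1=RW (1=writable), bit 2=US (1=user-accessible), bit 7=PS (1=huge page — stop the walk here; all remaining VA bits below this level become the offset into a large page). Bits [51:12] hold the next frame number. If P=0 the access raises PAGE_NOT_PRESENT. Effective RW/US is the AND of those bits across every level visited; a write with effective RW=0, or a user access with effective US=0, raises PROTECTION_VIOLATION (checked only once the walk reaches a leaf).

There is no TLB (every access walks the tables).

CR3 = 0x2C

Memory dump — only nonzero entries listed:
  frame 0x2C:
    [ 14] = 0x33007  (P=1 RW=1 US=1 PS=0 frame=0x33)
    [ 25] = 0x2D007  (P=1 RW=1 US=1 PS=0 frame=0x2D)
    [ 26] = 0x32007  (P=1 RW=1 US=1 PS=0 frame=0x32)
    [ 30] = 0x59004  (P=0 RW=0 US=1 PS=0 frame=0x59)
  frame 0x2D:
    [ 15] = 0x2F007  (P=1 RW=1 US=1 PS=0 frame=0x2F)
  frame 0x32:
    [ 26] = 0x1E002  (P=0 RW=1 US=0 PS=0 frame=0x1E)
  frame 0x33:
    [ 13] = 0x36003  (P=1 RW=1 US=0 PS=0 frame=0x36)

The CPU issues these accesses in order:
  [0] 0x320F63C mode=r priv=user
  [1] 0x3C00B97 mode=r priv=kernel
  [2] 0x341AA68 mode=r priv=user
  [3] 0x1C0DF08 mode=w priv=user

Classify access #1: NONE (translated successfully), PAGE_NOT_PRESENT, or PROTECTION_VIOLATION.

Trace:
#0 VA=0x320F63C (r,user):
  L0: frame=0x2C idx=25 entry=0x2D007 [P=1 RW=1 US=1 PS=0]
  L1: frame=0x2D idx=15 entry=0x2F007 [P=1 RW=1 US=1 PS=0]
  ✓ 0x2F63C  — 2 lookups
#1 VA=0x3C00B97 (r,kernel):
  L0: frame=0x2C idx=30 entry=0x59004 [P=0 RW=0 US=1 PS=0]
  ✗ PAGE_NOT_PRESENT  [1 reads]
#2 VA=0x341AA68 (r,user):
  L0: frame=0x2C idx=26 entry=0x32007 [P=1 RW=1 US=1 PS=0]
  L1: frame=0x32 idx=26 entry=0x1E002 [P=0 RW=1 US=0 PS=0]
  ✗ PAGE_NOT_PRESENT  [2 reads]
#3 VA=0x1C0DF08 (w,user):
  L0: frame=0x2C idx=14 entry=0x33007 [P=1 RW=1 US=1 PS=0]
  L1: frame=0x33 idx=13 entry=0x36003 [P=1 RW=1 US=0 PS=0]
  ✗ PROTECTION_VIOLATION  [2 reads]

Access #1 fault: PAGE_NOT_PRESENT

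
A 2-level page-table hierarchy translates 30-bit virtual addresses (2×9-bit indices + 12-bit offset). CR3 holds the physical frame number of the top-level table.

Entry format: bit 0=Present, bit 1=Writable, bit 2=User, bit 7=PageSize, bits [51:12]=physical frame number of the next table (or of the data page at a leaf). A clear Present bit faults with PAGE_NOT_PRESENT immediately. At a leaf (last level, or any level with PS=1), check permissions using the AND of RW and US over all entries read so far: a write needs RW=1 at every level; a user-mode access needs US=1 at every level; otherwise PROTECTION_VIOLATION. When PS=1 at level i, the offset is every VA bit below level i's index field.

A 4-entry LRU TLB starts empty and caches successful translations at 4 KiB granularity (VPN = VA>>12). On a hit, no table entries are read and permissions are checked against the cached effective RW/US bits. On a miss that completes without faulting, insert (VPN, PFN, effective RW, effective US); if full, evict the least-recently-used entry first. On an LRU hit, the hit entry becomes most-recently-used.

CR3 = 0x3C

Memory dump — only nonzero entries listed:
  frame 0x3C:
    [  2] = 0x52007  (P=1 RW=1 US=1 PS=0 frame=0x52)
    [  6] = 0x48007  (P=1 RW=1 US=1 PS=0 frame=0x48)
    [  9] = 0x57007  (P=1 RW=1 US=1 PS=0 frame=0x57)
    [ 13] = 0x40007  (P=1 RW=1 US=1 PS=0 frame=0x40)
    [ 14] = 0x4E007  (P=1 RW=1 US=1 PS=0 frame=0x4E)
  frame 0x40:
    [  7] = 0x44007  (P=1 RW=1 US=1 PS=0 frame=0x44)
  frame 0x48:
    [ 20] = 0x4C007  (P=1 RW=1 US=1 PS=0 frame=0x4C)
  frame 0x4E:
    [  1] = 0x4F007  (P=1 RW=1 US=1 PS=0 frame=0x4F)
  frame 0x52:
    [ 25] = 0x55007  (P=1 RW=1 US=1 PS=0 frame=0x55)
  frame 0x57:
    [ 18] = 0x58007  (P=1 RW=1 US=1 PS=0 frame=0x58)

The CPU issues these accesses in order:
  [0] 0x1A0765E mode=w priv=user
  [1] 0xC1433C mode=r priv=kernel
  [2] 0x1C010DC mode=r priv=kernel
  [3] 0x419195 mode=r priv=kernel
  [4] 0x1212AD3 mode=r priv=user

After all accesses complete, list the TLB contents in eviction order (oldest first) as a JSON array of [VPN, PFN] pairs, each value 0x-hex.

Trace:
#0 VA=0x1A0765E (w,user):
  L0 @0x3C[13] → 0x40007  P=1,RW=1,US=1,PS=0
  L1 @0x40[7] → 0x44007  P=1,RW=1,US=1,PS=0
  ⇒ phys 0x4465E  [2 reads]
#1 VA=0xC1433C (r,kernel):
  L0 @0x3C[6] → 0x48007  P=1,RW=1,US=1,PS=0
  L1 @0x48[20] → 0x4C007  P=1,RW=1,US=1,PS=0
  ⇒ phys 0x4C33C  [2 reads]
#2 VA=0x1C010DC (r,kernel):
  L0 @0x3C[14] → 0x4E007  P=1,RW=1,US=1,PS=0
  L1 @0x4E[1] → 0x4F007  P=1,RW=1,US=1,PS=0
  ⇒ phys 0x4F0DC  [2 reads]
#3 VA=0x419195 (r,kernel):
  L0 @0x3C[2] → 0x52007  P=1,RW=1,US=1,PS=0
  L1 @0x52[25] → 0x55007  P=1,RW=1,US=1,PS=0
  ⇒ phys 0x55195  [2 reads]
#4 VA=0x1212AD3 (r,user):
  L0 @0x3C[9] → 0x57007  P=1,RW=1,US=1,PS=0
  L1 @0x57[18] → 0x58007  P=1,RW=1,US=1,PS=0
  ⇒ phys 0x58AD3  [2 reads]

TLB: [["0xC14", "0x4C"], ["0x1C01", "0x4F"], ["0x419", "0x55"], ["0x1212", "0x58"]]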